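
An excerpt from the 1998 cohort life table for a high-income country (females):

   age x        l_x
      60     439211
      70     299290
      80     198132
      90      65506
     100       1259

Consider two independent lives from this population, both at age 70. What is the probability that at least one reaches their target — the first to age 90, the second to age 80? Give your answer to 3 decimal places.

p₁ = l_90/l_70 = 65506/299290 = 0.218871; p₂ = l_80/l_70 = 198132/299290 = 0.662007.
P(at least one) = 1 − (1−p₁)(1−p₂) = 1 − 0.781129 × 0.337993 = 0.735984.

0.736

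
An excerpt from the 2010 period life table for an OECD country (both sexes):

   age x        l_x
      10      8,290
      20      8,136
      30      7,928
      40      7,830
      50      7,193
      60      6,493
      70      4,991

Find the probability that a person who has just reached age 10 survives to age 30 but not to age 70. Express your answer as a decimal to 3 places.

0.354

This is the probability of reaching 30 but not 70, conditional on being alive at 10: (l_30 − l_70) / l_10.
= (7,928 − 4,991) / 8,290 = 2,937 / 8,290 = 0.354282.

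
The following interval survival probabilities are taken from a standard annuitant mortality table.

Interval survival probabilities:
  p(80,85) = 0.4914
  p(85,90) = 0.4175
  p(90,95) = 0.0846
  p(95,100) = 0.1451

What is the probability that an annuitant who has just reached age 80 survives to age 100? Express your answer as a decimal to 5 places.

0.00252

Survival from 80 to 100 is the product of surviving each interval: 0.4914 × 0.4175 × 0.0846 × 0.1451.
= 0.002518.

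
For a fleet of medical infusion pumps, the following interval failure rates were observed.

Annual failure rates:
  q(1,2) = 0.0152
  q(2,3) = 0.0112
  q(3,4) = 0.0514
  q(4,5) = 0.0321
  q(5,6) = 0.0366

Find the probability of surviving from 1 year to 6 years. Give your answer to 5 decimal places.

0.86134

The overall survival probability is (1 − 0.0152) × (1 − 0.0112) × (1 − 0.0514) × (1 − 0.0321) × (1 − 0.0366).
= 0.9848 × 0.9888 × 0.9486 × 0.9679 × 0.9634 = 0.861344.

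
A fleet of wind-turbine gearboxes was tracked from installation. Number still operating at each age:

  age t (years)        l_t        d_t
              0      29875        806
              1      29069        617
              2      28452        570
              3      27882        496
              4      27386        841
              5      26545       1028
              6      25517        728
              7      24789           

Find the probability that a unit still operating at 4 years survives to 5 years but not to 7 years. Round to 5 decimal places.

This is the probability of reaching 5 but not 7, conditional on being operational at 4: (l_5 − l_7) / l_4.
= (26545 − 24789) / 27386 = 1756 / 27386 = 0.064120.

0.06412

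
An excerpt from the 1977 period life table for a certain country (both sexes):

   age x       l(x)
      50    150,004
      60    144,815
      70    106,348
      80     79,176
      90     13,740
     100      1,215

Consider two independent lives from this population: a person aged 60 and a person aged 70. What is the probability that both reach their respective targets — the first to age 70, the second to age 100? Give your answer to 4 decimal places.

0.0084

p₁ = l(70)/l(60) = 106,348/144,815 = 0.734371; p₂ = l(100)/l(70) = 1,215/106,348 = 0.011425.
P(both) = p₁ × p₂ = 0.734371 × 0.011425 = 0.008390.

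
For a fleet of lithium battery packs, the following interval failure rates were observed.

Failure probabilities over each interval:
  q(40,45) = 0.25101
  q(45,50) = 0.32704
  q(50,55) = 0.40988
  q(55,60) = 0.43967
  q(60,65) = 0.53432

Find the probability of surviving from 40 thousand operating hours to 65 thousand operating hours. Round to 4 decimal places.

0.0776

P(survive 40→65) = (1 − 0.25101) × (1 − 0.32704) × (1 − 0.40988) × (1 − 0.43967) × (1 − 0.53432).
= 0.74899 × 0.67296 × 0.59012 × 0.56033 × 0.46568 = 0.077613.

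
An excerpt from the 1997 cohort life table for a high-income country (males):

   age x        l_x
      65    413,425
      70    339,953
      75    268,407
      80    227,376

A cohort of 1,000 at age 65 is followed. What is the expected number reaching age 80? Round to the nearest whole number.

The relevant probability is 227,376/413,425 = 0.549981.
Expected number = 1,000 × 0.549981 = 550.

550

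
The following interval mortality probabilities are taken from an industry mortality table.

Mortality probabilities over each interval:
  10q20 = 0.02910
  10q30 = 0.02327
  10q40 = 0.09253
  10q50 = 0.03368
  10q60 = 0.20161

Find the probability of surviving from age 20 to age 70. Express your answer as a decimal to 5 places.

0.66392

Chaining the interval survival probabilities: (1 − 0.02910) × (1 − 0.02327) × (1 − 0.09253) × (1 − 0.03368) × (1 − 0.20161).
= 0.97090 × 0.97673 × 0.90747 × 0.96632 × 0.79839 = 0.663922.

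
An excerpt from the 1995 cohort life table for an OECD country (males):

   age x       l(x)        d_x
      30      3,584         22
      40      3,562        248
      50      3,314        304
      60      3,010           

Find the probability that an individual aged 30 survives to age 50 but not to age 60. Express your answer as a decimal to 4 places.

This is the probability of reaching 50 but not 60, conditional on being alive at 30: (l(50) − l(60)) / l(30).
= (3,314 − 3,010) / 3,584 = 304 / 3,584 = 0.084821.

0.0848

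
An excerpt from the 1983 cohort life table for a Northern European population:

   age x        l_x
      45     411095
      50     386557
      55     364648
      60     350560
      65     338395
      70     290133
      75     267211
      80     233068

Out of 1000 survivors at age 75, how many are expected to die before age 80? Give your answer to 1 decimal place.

127.8

The relevant probability is 1 − 233068/267211 = 0.127775.
Expected number = 1000 × 0.127775 = 127.8.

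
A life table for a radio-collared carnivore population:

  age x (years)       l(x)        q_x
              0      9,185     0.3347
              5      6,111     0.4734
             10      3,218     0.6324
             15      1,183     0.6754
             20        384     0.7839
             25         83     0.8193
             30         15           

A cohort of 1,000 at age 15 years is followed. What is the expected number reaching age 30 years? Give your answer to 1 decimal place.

The relevant probability is 15/1,183 = 0.012680.
Expected number = 1,000 × 0.012680 = 12.7.

12.7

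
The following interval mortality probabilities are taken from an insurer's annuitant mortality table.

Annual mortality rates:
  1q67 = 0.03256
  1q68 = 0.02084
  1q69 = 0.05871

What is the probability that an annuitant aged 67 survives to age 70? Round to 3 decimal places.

0.892

3p67 = (1 − 0.03256) × (1 − 0.02084) × (1 − 0.05871).
= 0.96744 × 0.97916 × 0.94129 = 0.891664.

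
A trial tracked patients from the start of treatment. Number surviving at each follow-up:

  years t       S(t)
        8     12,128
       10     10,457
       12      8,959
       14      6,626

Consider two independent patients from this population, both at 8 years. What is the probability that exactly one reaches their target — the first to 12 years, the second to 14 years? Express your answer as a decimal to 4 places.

0.4779

p₁ = S(12)/S(8) = 8,959/12,128 = 0.738704; p₂ = S(14)/S(8) = 6,626/12,128 = 0.546339.
P(exactly one) = p₁(1−p₂) + (1−p₁)p₂ = 0.335121 + 0.142756 = 0.477877.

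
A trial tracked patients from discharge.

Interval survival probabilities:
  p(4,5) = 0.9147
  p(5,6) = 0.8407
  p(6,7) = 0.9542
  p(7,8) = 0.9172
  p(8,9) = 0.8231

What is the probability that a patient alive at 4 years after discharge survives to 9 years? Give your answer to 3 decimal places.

0.554

The overall survival probability is 0.9147 × 0.8407 × 0.9542 × 0.9172 × 0.8231.
= 0.553957.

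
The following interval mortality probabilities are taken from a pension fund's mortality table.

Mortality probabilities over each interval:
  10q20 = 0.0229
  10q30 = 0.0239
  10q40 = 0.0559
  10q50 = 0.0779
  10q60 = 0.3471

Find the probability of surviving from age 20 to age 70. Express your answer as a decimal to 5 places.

0.54210

Chaining the interval survival probabilities: (1 − 0.0229) × (1 − 0.0239) × (1 − 0.0559) × (1 − 0.0779) × (1 − 0.3471).
= 0.9771 × 0.9761 × 0.9441 × 0.9221 × 0.6529 = 0.542096.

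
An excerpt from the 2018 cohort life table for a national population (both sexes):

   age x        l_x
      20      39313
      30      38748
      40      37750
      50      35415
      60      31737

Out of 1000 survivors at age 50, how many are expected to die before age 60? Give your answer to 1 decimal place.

The relevant probability is 1 − 31737/35415 = 0.103854.
Expected number = 1000 × 0.103854 = 103.9.

103.9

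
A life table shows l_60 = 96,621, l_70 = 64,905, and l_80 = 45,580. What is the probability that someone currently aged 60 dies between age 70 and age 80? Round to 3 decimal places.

We want 10|10q60 = (l_70 − l_80)/l_60.
This is the probability of reaching 70 but not 80, conditional on being alive at 60: (l_70 − l_80) / l_60.
= (64,905 − 45,580) / 96,621 = 19,325 / 96,621 = 0.200008.

0.200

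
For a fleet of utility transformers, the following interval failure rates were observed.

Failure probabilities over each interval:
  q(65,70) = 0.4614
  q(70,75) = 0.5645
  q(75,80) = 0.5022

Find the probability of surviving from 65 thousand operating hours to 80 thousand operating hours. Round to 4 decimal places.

Survival from 65 to 80 is the product of surviving each interval: (1 − 0.4614) × (1 − 0.5645) × (1 − 0.5022).
= 0.5386 × 0.4355 × 0.4978 = 0.116764.

0.1168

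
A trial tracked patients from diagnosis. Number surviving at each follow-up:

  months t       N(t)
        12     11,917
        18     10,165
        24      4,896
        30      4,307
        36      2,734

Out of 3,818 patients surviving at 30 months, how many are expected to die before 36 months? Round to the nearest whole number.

1394

The relevant probability is 1 − 2,734/4,307 = 0.365219.
Expected number = 3,818 × 0.365219 = 1394.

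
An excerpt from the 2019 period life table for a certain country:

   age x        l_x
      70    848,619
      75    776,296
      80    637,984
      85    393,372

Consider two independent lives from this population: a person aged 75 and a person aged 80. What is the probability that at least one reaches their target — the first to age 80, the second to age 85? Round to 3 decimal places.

p₁ = l_80/l_75 = 637,984/776,296 = 0.821831; p₂ = l_85/l_80 = 393,372/637,984 = 0.616586.
P(at least one) = 1 − (1−p₁)(1−p₂) = 1 − 0.178169 × 0.383414 = 0.931688.

0.932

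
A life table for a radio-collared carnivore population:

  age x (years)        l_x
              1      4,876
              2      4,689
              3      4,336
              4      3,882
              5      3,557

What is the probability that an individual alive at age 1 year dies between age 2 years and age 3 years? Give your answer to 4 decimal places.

This is the probability of reaching 2 but not 3, conditional on being alive at 1: (l_2 − l_3) / l_1.
= (4,689 − 4,336) / 4,876 = 353 / 4,876 = 0.072395.

0.0724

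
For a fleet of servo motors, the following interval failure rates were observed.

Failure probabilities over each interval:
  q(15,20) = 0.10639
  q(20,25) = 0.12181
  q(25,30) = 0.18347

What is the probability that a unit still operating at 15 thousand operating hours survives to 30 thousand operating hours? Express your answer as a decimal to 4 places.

P(survive 15→30) = (1 − 0.10639) × (1 − 0.12181) × (1 − 0.18347).
= 0.89361 × 0.87819 × 0.81653 = 0.640780.

0.6408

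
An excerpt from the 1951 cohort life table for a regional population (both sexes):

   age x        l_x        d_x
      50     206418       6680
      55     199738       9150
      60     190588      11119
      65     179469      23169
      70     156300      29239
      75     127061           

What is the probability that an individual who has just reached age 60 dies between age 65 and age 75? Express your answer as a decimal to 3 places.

We want 5|10q60 = (l_65 − l_75)/l_60.
This is the probability of reaching 65 but not 75, conditional on being alive at 60: (l_65 − l_75) / l_60.
= (179469 − 127061) / 190588 = 52408 / 190588 = 0.274981.

0.275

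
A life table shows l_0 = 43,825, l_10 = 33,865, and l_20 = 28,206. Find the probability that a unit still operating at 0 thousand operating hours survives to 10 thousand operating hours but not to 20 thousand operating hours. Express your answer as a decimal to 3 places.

This is the probability of reaching 10 but not 20, conditional on being operational at 0: (l_10 − l_20) / l_0.
= (33,865 − 28,206) / 43,825 = 5,659 / 43,825 = 0.129127.

0.129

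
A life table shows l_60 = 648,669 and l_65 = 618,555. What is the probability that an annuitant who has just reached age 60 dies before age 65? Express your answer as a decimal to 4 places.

P(die before 65 | alive at 60) = 1 − l_65/l_60 = 1 − 618,555/648,669 = (30,114)/648,669 = 0.046424.

0.0464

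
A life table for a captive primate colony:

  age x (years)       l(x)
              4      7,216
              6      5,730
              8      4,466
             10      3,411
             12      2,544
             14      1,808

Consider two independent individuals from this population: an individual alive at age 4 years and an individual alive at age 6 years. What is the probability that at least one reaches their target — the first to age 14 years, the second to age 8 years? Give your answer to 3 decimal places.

0.835

p₁ = l(14)/l(4) = 1,808/7,216 = 0.250554; p₂ = l(8)/l(6) = 4,466/5,730 = 0.779407.
P(at least one) = 1 − (1−p₁)(1−p₂) = 1 − 0.749446 × 0.220593 = 0.834677.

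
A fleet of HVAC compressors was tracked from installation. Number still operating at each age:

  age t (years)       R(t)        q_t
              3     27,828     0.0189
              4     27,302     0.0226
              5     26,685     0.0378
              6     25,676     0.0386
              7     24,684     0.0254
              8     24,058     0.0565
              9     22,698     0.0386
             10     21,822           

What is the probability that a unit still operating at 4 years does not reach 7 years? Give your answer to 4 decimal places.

P(fail before 7 | operational at 4) = 1 − R(7)/R(4) = 1 − 24,684/27,302 = (2,618)/27,302 = 0.095890.

0.0959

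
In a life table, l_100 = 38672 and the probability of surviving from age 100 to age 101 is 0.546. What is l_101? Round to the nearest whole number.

21115

l_101 = l_100 × p = 38672 × 0.546 = 21115.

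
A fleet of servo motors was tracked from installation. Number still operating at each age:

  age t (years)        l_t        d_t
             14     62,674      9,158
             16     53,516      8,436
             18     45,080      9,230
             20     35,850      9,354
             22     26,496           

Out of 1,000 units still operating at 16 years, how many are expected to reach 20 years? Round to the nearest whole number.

The relevant probability is 35,850/53,516 = 0.669893.
Expected number = 1,000 × 0.669893 = 670.

670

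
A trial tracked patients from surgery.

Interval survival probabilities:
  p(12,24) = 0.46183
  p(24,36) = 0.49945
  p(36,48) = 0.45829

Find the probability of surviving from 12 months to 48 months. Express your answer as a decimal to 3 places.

0.106

P(survive 12→48) = 0.46183 × 0.49945 × 0.45829.
= 0.105710.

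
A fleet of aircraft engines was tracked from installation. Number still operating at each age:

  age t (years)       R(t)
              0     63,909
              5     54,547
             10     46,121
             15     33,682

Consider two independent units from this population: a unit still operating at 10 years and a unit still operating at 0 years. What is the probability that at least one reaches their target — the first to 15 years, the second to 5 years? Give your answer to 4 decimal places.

p₁ = R(15)/R(10) = 33,682/46,121 = 0.730296; p₂ = R(5)/R(0) = 54,547/63,909 = 0.853510.
P(at least one) = 1 − (1−p₁)(1−p₂) = 1 − 0.269704 × 0.146490 = 0.960491.

0.9605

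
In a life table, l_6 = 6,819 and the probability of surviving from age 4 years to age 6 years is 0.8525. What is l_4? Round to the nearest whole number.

7999

l_4 = l_6 / p = 6,819 / 0.8525 = 7999.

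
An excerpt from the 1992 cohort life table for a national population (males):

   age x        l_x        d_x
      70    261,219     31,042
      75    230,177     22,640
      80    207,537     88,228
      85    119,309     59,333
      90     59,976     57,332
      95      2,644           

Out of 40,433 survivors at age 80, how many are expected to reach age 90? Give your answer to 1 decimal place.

The relevant probability is 59,976/207,537 = 0.288989.
Expected number = 40,433 × 0.288989 = 11684.7.

11684.7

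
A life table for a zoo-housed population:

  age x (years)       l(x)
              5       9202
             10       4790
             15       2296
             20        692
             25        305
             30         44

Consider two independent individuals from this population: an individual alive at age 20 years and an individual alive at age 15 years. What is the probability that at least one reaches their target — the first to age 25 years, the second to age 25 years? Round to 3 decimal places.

0.515

p₁ = l(25)/l(20) = 305/692 = 0.440751; p₂ = l(25)/l(15) = 305/2296 = 0.132840.
P(at least one) = 1 − (1−p₁)(1−p₂) = 1 − 0.559249 × 0.867160 = 0.515042.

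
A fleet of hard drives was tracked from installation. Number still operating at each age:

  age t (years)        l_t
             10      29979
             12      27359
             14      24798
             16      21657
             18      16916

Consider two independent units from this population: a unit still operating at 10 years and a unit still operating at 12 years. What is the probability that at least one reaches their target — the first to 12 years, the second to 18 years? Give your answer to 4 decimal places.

0.9666

p₁ = l_12/l_10 = 27359/29979 = 0.912605; p₂ = l_18/l_12 = 16916/27359 = 0.618297.
P(at least one) = 1 − (1−p₁)(1−p₂) = 1 − 0.087395 × 0.381703 = 0.966641.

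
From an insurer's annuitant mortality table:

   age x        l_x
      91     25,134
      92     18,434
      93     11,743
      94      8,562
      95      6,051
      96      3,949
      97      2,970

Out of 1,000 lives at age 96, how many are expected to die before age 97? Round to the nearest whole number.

248

The relevant probability is 1 − 2,970/3,949 = 0.247911.
Expected number = 1,000 × 0.247911 = 248.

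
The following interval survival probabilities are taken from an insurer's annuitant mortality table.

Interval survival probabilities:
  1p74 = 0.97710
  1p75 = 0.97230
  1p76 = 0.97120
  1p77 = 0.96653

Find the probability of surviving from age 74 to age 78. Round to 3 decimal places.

The overall survival probability is 0.97710 × 0.97230 × 0.97120 × 0.96653.
= 0.891791.

0.892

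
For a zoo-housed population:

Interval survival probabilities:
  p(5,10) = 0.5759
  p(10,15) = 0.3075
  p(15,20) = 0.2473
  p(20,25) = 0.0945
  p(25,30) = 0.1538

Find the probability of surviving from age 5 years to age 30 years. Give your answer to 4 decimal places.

Survival from 5 to 30 is the product of surviving each interval: 0.5759 × 0.3075 × 0.2473 × 0.0945 × 0.1538.
= 0.000637.

0.0006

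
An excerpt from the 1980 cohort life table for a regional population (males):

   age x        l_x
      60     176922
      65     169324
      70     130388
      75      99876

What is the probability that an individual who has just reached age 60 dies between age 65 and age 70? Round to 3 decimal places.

0.220

We want 5|5q60 = (l_65 − l_70)/l_60.
This is the probability of reaching 65 but not 70, conditional on being alive at 60: (l_65 − l_70) / l_60.
= (169324 − 130388) / 176922 = 38936 / 176922 = 0.220074.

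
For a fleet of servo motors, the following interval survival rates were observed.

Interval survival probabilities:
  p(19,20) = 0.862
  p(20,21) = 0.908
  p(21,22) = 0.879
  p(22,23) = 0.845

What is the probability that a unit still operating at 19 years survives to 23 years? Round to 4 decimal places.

0.5814

Chaining the interval survival probabilities: 0.862 × 0.908 × 0.879 × 0.845.
= 0.581351.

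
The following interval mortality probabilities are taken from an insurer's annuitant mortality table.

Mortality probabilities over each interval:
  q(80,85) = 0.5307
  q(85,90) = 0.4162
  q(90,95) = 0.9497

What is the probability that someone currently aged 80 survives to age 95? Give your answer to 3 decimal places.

0.014

Chaining the interval survival probabilities: (1 − 0.5307) × (1 − 0.4162) × (1 − 0.9497).
= 0.4693 × 0.5838 × 0.0503 = 0.013781.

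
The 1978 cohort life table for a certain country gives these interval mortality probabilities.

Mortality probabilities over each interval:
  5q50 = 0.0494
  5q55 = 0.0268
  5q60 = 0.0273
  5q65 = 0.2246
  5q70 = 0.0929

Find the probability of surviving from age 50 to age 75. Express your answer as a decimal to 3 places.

The overall survival probability is (1 − 0.0494) × (1 − 0.0268) × (1 − 0.0273) × (1 − 0.2246) × (1 − 0.0929).
= 0.9506 × 0.9732 × 0.9727 × 0.7754 × 0.9071 = 0.632936.

0.633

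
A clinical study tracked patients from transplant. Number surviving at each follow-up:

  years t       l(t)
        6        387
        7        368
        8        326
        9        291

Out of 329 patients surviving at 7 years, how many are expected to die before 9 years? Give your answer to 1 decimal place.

The relevant probability is 1 − 291/368 = 0.209239.
Expected number = 329 × 0.209239 = 68.8.

68.8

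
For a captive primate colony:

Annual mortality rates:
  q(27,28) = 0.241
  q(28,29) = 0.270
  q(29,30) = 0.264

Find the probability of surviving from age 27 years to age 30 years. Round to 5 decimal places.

The overall survival probability is (1 − 0.241) × (1 − 0.270) × (1 − 0.264).
= 0.759 × 0.730 × 0.736 = 0.407796.

0.40780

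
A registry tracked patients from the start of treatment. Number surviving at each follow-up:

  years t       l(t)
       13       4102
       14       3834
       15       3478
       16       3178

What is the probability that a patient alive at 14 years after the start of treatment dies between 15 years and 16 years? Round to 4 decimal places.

0.0782

This is the probability of reaching 15 but not 16, conditional on being alive at 14: (l(15) − l(16)) / l(14).
= (3478 − 3178) / 3834 = 300 / 3834 = 0.078247.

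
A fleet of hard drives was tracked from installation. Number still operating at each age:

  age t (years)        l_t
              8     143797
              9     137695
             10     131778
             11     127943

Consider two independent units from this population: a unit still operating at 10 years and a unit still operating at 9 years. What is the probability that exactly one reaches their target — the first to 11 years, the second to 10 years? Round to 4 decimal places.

0.0696

p₁ = l_11/l_10 = 127943/131778 = 0.970898; p₂ = l_10/l_9 = 131778/137695 = 0.957028.
P(exactly one) = p₁(1−p₂) + (1−p₁)p₂ = 0.041721 + 0.027851 = 0.069573.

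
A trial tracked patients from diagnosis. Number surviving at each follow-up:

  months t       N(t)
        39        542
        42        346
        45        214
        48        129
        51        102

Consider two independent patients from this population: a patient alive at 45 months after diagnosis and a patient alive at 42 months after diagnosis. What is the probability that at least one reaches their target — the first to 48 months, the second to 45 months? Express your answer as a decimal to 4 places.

p₁ = N(48)/N(45) = 129/214 = 0.602804; p₂ = N(45)/N(42) = 214/346 = 0.618497.
P(at least one) = 1 − (1−p₁)(1−p₂) = 1 − 0.397196 × 0.381503 = 0.848469.

0.8485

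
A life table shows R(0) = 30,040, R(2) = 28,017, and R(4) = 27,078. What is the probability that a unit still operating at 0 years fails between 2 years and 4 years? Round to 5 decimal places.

This is the probability of reaching 2 but not 4, conditional on being operational at 0: (R(2) − R(4)) / R(0).
= (28,017 − 27,078) / 30,040 = 939 / 30,040 = 0.031258.

0.03126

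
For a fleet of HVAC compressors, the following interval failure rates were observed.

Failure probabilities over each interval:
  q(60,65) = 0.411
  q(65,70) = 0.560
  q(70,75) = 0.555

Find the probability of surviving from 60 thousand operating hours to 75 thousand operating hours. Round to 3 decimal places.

0.115

P(survive 60→75) = (1 − 0.411) × (1 − 0.560) × (1 − 0.555).
= 0.589 × 0.440 × 0.445 = 0.115326.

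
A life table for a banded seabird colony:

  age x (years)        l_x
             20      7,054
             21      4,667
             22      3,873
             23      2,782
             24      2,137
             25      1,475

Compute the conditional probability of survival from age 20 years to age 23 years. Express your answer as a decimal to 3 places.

The conditional survival probability is l_23/l_20 = 2,782/7,054 = 0.394386.

0.394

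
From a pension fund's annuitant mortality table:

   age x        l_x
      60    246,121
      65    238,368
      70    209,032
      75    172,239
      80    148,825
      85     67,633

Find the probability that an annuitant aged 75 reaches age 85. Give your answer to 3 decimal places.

We want 10p75 = l_85/l_75.
The conditional survival probability is l_85/l_75 = 67,633/172,239 = 0.392669.

0.393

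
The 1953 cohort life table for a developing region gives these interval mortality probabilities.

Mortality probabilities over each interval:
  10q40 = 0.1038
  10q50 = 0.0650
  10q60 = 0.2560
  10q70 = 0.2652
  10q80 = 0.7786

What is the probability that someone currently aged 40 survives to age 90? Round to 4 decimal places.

Chaining the interval survival probabilities: (1 − 0.1038) × (1 − 0.0650) × (1 − 0.2560) × (1 − 0.2652) × (1 − 0.7786).
= 0.8962 × 0.9350 × 0.7440 × 0.7348 × 0.2214 = 0.101423.

0.1014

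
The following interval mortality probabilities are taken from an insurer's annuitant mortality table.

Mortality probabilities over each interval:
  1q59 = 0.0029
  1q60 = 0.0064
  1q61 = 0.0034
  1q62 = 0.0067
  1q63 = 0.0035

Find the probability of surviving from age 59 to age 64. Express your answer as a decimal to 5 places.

The overall survival probability is (1 − 0.0029) × (1 − 0.0064) × (1 − 0.0034) × (1 − 0.0067) × (1 − 0.0035).
= 0.9971 × 0.9936 × 0.9966 × 0.9933 × 0.9965 = 0.977302.

0.97730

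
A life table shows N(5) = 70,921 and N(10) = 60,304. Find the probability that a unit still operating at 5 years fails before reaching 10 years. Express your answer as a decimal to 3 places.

P(fail before 10 | operational at 5) = 1 − N(10)/N(5) = 1 − 60,304/70,921 = (10,617)/70,921 = 0.149702.

0.150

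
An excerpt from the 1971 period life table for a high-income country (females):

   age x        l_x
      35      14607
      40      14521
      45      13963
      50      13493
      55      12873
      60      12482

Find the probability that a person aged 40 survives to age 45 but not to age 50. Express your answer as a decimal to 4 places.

We want 5|5q40 = (l_45 − l_50)/l_40.
This is the probability of reaching 45 but not 50, conditional on being alive at 40: (l_45 − l_50) / l_40.
= (13963 − 13493) / 14521 = 470 / 14521 = 0.032367.

0.0324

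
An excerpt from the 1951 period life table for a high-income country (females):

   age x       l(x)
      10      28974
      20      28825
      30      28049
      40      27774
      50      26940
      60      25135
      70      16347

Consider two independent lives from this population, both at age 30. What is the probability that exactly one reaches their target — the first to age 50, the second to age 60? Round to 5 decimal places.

p₁ = l(50)/l(30) = 26940/28049 = 0.960462; p₂ = l(60)/l(30) = 25135/28049 = 0.896110.
P(exactly one) = p₁(1−p₂) + (1−p₁)p₂ = 0.099782 + 0.035430 = 0.135213.

0.13521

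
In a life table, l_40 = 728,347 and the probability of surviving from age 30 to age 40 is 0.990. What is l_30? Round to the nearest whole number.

735704

l_30 = l_40 / p = 728,347 / 0.990 = 735704.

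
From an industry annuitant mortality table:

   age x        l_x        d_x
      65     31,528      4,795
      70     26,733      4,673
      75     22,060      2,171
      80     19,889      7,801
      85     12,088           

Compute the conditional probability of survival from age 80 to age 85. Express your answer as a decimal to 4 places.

0.6078

We want 5p80 = l_85/l_80.
The conditional survival probability is l_85/l_80 = 12,088/19,889 = 0.607773.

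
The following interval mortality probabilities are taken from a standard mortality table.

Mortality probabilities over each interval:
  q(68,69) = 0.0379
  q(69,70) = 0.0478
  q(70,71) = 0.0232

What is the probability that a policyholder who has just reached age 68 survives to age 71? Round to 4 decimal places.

P(survive 68→71) = (1 − 0.0379) × (1 − 0.0478) × (1 − 0.0232).
= 0.9621 × 0.9522 × 0.9768 = 0.894858.

0.8949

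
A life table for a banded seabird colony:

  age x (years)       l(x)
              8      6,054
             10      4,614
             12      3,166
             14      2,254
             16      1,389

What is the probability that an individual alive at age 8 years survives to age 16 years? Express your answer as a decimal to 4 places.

0.2294

The conditional survival probability is l(16)/l(8) = 1,389/6,054 = 0.229435.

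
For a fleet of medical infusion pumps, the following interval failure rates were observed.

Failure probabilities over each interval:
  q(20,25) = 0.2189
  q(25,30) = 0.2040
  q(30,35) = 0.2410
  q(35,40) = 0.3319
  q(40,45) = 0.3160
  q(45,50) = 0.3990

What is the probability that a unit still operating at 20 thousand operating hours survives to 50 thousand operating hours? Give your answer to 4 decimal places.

0.1296

Survival from 20 to 50 is the product of surviving each interval: (1 − 0.2189) × (1 − 0.2040) × (1 − 0.2410) × (1 − 0.3319) × (1 − 0.3160) × (1 − 0.3990).
= 0.7811 × 0.7960 × 0.7590 × 0.6681 × 0.6840 × 0.6010 = 0.129609.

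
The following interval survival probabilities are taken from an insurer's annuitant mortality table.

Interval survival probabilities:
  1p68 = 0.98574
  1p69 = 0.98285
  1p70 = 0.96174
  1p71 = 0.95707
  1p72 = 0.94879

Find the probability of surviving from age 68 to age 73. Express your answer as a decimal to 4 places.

0.8461

Chaining the interval survival probabilities: 0.98574 × 0.98285 × 0.96174 × 0.95707 × 0.94879.
= 0.846099.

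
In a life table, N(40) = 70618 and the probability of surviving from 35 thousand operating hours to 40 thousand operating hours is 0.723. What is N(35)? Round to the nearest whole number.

N(35) = N(40) / p = 70618 / 0.723 = 97674.

97674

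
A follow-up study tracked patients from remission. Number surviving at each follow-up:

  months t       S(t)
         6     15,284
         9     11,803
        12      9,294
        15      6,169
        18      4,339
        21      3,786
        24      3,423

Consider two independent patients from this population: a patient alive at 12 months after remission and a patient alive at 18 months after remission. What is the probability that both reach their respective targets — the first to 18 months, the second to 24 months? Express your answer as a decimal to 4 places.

0.3683

p₁ = S(18)/S(12) = 4,339/9,294 = 0.466860; p₂ = S(24)/S(18) = 3,423/4,339 = 0.788891.
P(both) = p₁ × p₂ = 0.466860 × 0.788891 = 0.368302.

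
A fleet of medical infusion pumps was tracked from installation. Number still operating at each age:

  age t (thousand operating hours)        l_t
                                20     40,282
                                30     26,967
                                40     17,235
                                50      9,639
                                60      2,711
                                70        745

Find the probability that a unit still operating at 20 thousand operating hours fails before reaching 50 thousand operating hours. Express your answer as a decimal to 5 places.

P(fail before 50 | operational at 20) = 1 − l_50/l_20 = 1 − 9,639/40,282 = (30,643)/40,282 = 0.760712.

0.76071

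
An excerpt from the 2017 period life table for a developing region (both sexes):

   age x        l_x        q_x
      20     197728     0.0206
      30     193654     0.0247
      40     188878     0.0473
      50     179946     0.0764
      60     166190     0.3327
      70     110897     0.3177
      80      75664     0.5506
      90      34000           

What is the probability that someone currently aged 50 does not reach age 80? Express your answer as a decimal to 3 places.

P(die before 80 | alive at 50) = 1 − l_80/l_50 = 1 − 75664/179946 = (104282)/179946 = 0.579518.

0.580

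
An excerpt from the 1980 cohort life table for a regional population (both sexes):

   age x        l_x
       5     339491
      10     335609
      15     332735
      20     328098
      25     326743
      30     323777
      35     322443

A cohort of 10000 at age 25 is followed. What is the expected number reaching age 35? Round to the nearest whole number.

The relevant probability is 322443/326743 = 0.986840.
Expected number = 10000 × 0.986840 = 9868.

9868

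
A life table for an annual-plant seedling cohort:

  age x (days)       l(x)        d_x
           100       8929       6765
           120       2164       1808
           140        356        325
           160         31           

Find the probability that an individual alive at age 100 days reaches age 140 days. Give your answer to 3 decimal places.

0.040

The conditional survival probability is l(140)/l(100) = 356/8929 = 0.039870.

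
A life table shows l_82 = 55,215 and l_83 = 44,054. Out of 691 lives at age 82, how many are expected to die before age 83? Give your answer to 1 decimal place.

The relevant probability is 1 − 44,054/55,215 = 0.202137.
Expected number = 691 × 0.202137 = 139.7.

139.7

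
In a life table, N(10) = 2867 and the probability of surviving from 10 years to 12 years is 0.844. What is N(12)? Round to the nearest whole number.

N(12) = N(10) × p = 2867 × 0.844 = 2420.

2420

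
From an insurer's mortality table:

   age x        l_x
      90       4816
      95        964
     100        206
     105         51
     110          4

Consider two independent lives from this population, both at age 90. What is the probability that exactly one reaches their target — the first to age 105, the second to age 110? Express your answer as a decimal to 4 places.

p₁ = l_105/l_90 = 51/4816 = 0.010590; p₂ = l_110/l_90 = 4/4816 = 0.000831.
P(exactly one) = p₁(1−p₂) + (1−p₁)p₂ = 0.010581 + 0.000822 = 0.011403.

0.0114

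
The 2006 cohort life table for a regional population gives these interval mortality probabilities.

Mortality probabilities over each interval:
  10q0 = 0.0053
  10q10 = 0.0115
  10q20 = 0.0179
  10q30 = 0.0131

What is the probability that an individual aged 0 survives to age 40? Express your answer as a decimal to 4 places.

Chaining the interval survival probabilities: (1 − 0.0053) × (1 − 0.0115) × (1 − 0.0179) × (1 − 0.0131).
= 0.9947 × 0.9885 × 0.9821 × 0.9869 = 0.953010.

0.9530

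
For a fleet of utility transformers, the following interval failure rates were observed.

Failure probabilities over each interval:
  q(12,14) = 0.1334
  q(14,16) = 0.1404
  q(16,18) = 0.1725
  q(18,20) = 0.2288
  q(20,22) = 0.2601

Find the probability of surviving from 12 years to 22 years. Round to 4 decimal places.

The overall survival probability is (1 − 0.1334) × (1 − 0.1404) × (1 − 0.1725) × (1 − 0.2288) × (1 − 0.2601).
= 0.8666 × 0.8596 × 0.8275 × 0.7712 × 0.7399 = 0.351741.

0.3517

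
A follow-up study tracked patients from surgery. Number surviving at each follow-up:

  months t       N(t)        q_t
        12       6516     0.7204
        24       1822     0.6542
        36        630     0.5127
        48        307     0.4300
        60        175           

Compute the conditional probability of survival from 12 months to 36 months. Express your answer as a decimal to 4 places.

The conditional survival probability is N(36)/N(12) = 630/6516 = 0.096685.

0.0967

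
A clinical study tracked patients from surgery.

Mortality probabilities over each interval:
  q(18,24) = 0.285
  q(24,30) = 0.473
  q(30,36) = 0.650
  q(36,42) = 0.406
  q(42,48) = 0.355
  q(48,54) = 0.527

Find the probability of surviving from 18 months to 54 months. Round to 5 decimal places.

0.02390

Survival from 18 to 54 is the product of surviving each interval: (1 − 0.285) × (1 − 0.473) × (1 − 0.650) × (1 − 0.406) × (1 − 0.355) × (1 − 0.527).
= 0.715 × 0.527 × 0.350 × 0.594 × 0.645 × 0.473 = 0.023900.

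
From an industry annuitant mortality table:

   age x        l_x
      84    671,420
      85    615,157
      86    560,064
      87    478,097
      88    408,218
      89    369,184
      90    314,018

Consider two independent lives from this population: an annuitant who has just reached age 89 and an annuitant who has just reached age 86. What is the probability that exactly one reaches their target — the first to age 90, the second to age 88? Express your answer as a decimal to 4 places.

0.3395

p₁ = l_90/l_89 = 314,018/369,184 = 0.850573; p₂ = l_88/l_86 = 408,218/560,064 = 0.728877.
P(exactly one) = p₁(1−p₂) + (1−p₁)p₂ = 0.230610 + 0.108914 = 0.339524.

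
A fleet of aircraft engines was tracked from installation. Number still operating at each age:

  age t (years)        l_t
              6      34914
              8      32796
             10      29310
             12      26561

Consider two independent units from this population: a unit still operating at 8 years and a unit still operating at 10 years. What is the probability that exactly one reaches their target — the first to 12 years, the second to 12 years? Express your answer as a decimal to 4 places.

0.2482

p₁ = l_12/l_8 = 26561/32796 = 0.809885; p₂ = l_12/l_10 = 26561/29310 = 0.906209.
P(exactly one) = p₁(1−p₂) + (1−p₁)p₂ = 0.075960 + 0.172284 = 0.248244.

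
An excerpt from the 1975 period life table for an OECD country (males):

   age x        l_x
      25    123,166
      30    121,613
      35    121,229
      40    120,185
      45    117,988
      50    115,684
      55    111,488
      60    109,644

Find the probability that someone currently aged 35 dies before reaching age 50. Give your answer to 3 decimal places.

0.046

P(die before 50 | alive at 35) = 1 − l_50/l_35 = 1 − 115,684/121,229 = (5,545)/121,229 = 0.045740.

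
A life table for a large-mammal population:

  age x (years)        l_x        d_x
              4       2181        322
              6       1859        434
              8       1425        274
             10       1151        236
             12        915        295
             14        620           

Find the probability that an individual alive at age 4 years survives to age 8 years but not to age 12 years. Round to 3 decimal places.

0.234

This is the probability of reaching 8 but not 12, conditional on being alive at 4: (l_8 − l_12) / l_4.
= (1425 − 915) / 2181 = 510 / 2181 = 0.233838.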